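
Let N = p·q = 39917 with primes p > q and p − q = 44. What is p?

223

Since p = q + 44, we have 39917 = q(q + 44), so q² + 44q − 39917 = 0.
Discriminant: 44² + 4·39917 = 1936 + 159668 = 161604; √161604 = 402.
q = (−44 + 402)/2 = 179, and p = q + 44 = 223.
Check: 179 · 223 = 39917.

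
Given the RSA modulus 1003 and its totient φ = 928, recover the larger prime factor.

φ(n) = (p−1)(q−1) = n − (p+q) + 1, so p + q = 1003 − 928 + 1 = 76.
p and q are the roots of t² − 76t + 1003 = 0.
Discriminant: 76² − 4·1003 = 5776 − 4012 = 1764; √1764 = 42.
q = (76 − 42)/2 = 17, p = (76 + 42)/2 = 59.
Check: 17 · 59 = 1003.

59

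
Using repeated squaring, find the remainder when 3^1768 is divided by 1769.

400

3^1 ≡ 3 (mod 1769)
3^2 ≡ 3^2 = 9 ≡ 9 (mod 1769)
3^4 ≡ 9^2 = 81 ≡ 81 (mod 1769)
3^8 ≡ 81^2 = 6561 ≡ 1254 (mod 1769)
3^16 ≡ 1254^2 = 1572516 ≡ 1644 (mod 1769)
3^32 ≡ 1644^2 = 2702736 ≡ 1473 (mod 1769)
3^64 ≡ 1473^2 = 2169729 ≡ 935 (mod 1769)
3^128 ≡ 935^2 = 874225 ≡ 339 (mod 1769)
3^256 ≡ 339^2 = 114921 ≡ 1705 (mod 1769)
3^512 ≡ 1705^2 = 2907025 ≡ 558 (mod 1769)
3^1024 ≡ 558^2 = 311364 ≡ 20 (mod 1769)
1768 = 1024 + 512 + 128 + 64 + 32 + 8 in binary powers of 2.
So 3^1768 ≡ 20 · 558 · 339 · 935 · 1473 · 1254 ≡ 400 (mod 1769).
Since 400 ≠ 1, base 3 is a Fermat witness: 1769 is composite.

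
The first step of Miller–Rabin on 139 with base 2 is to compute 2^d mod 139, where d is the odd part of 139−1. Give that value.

138

139 − 1 = 138 = 2^1 · 69, so d = 69.
2^1 ≡ 2 (mod 139)
2^2 ≡ 2^2 = 4 ≡ 4 (mod 139)
2^4 ≡ 4^2 = 16 ≡ 16 (mod 139)
2^8 ≡ 16^2 = 256 ≡ 117 (mod 139)
2^16 ≡ 117^2 = 13689 ≡ 67 (mod 139)
2^32 ≡ 67^2 = 4489 ≡ 41 (mod 139)
2^64 ≡ 41^2 = 1681 ≡ 13 (mod 139)
69 = 64 + 4 + 1 in binary powers of 2.
So 2^69 ≡ 13 · 16 · 2 ≡ 138 (mod 139).
Since 2^d ≡ 138 (mod 139), base 2 does not prove 139 composite.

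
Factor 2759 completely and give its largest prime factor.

89

2759 = 31 · 89
89 is prime.
So 2759 = 31 · 89; the largest prime factor is 89.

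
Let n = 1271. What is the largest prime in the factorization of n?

41

1271 = 31 · 41
41 is prime.
So 1271 = 31 · 41; the largest prime factor is 41.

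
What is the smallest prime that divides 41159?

41159 is odd.
Digit sum 20, not divisible by 3.
Ends in 9: not divisible by 5.
7: 41159 = 7·5879 + 6
11: 41159 = 11·3741 + 8
13: 41159 = 13·3166 + 1
17: 41159 = 17·2421 + 2
19: 41159 = 19·2166 + 5
23: 41159 = 23·1789 + 12
29: 41159 = 29·1419 + 8
31: 41159 = 31·1327 + 22
37: 41159 = 37·1112 + 15
41: 41159 = 41·1003 + 36
43: 41159 = 43·957 + 8
47: 41159 = 47·875 + 34
53: 41159 = 53·776 + 31
59: 41159 = 59·697 + 36
61: 41159 = 61·674 + 45
67: 41159 = 67·614 + 21
71: 41159 = 71·579 + 50
73: 41159 = 73·563 + 60
79: 41159 = 79·521

79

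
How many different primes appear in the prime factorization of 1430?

4

1430 = 2 · 715
715 = 5 · 143
143 = 11 · 13
1430 = 2 · 5 · 11 · 13, which has 4 distinct prime factors.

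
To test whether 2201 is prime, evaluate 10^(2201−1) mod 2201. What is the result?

10^1 ≡ 10 (mod 2201)
10^2 ≡ 10^2 = 100 ≡ 100 (mod 2201)
10^4 ≡ 100^2 = 10000 ≡ 1196 (mod 2201)
10^8 ≡ 1196^2 = 1430416 ≡ 1967 (mod 2201)
10^16 ≡ 1967^2 = 3869089 ≡ 1932 (mod 2201)
10^32 ≡ 1932^2 = 3732624 ≡ 1929 (mod 2201)
10^64 ≡ 1929^2 = 3721041 ≡ 1351 (mod 2201)
10^128 ≡ 1351^2 = 1825201 ≡ 572 (mod 2201)
10^256 ≡ 572^2 = 327184 ≡ 1436 (mod 2201)
10^512 ≡ 1436^2 = 2062096 ≡ 1960 (mod 2201)
10^1024 ≡ 1960^2 = 3841600 ≡ 855 (mod 2201)
10^2048 ≡ 855^2 = 731025 ≡ 293 (mod 2201)
2200 = 2048 + 128 + 16 + 8 in binary powers of 2.
So 10^2200 ≡ 293 · 572 · 1932 · 1967 ≡ 1369 (mod 2201).
Since 1369 ≠ 1, base 10 is a Fermat witness: 2201 is composite.

1369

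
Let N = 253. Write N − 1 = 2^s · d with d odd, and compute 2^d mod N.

253 − 1 = 252 = 2^2 · 63, so d = 63.
2^1 ≡ 2 (mod 253)
2^2 ≡ 2^2 = 4 ≡ 4 (mod 253)
2^4 ≡ 4^2 = 16 ≡ 16 (mod 253)
2^8 ≡ 16^2 = 256 ≡ 3 (mod 253)
2^16 ≡ 3^2 = 9 ≡ 9 (mod 253)
2^32 ≡ 9^2 = 81 ≡ 81 (mod 253)
63 = 32 + 16 + 8 + 4 + 2 + 1 in binary powers of 2.
So 2^63 ≡ 81 · 9 · 3 · 16 · 4 · 2 ≡ 118 (mod 253).
Squaring chain: 118 → 9; never reaches −1, so base 2 is a Miller–Rabin witness that 253 is composite.

118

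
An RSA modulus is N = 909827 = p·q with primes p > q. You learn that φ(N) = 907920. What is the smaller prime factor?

937

φ(n) = (p−1)(q−1) = n − (p+q) + 1, so p + q = 909827 − 907920 + 1 = 1908.
p and q are the roots of t² − 1908t + 909827 = 0.
Discriminant: 1908² − 4·909827 = 3640464 − 3639308 = 1156; √1156 = 34.
q = (1908 − 34)/2 = 937, p = (1908 + 34)/2 = 971.
Check: 937 · 971 = 909827.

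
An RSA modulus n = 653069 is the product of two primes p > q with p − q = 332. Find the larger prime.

Since p = q + 332, we have 653069 = q(q + 332), so q² + 332q − 653069 = 0.
Discriminant: 332² + 4·653069 = 110224 + 2612276 = 2722500; √2722500 = 1650.
q = (−332 + 1650)/2 = 659, and p = q + 332 = 991.
Check: 659 · 991 = 653069.

991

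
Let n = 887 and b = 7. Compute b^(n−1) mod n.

7^1 ≡ 7 (mod 887)
7^2 ≡ 7^2 = 49 ≡ 49 (mod 887)
7^4 ≡ 49^2 = 2401 ≡ 627 (mod 887)
7^8 ≡ 627^2 = 393129 ≡ 188 (mod 887)
7^16 ≡ 188^2 = 35344 ≡ 751 (mod 887)
7^32 ≡ 751^2 = 564001 ≡ 756 (mod 887)
7^64 ≡ 756^2 = 571536 ≡ 308 (mod 887)
7^128 ≡ 308^2 = 94864 ≡ 842 (mod 887)
7^256 ≡ 842^2 = 708964 ≡ 251 (mod 887)
7^512 ≡ 251^2 = 63001 ≡ 24 (mod 887)
886 = 512 + 256 + 64 + 32 + 16 + 4 + 2 in binary powers of 2.
So 7^886 ≡ 24 · 251 · 308 · 756 · 751 · 627 · 49 ≡ 1 (mod 887).
Since the result is 1, base 7 gives no evidence that 887 is composite.

1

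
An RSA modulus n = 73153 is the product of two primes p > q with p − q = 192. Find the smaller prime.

Since p = q + 192, we have 73153 = q(q + 192), so q² + 192q − 73153 = 0.
Discriminant: 192² + 4·73153 = 36864 + 292612 = 329476; √329476 = 574.
q = (−192 + 574)/2 = 191, and p = q + 192 = 383.
Check: 191 · 383 = 73153.

191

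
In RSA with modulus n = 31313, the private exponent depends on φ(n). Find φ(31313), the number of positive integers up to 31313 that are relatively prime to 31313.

30960

Factor: 31313 = 173 · 181.
φ(31313) = (173−1) · (181−1) = 172 · 180 = 30960.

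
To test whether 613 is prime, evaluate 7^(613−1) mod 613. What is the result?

7^1 ≡ 7 (mod 613)
7^2 ≡ 7^2 = 49 ≡ 49 (mod 613)
7^4 ≡ 49^2 = 2401 ≡ 562 (mod 613)
7^8 ≡ 562^2 = 315844 ≡ 149 (mod 613)
7^16 ≡ 149^2 = 22201 ≡ 133 (mod 613)
7^32 ≡ 133^2 = 17689 ≡ 525 (mod 613)
7^64 ≡ 525^2 = 275625 ≡ 388 (mod 613)
7^128 ≡ 388^2 = 150544 ≡ 359 (mod 613)
7^256 ≡ 359^2 = 128881 ≡ 151 (mod 613)
7^512 ≡ 151^2 = 22801 ≡ 120 (mod 613)
612 = 512 + 64 + 32 + 4 in binary powers of 2.
So 7^612 ≡ 120 · 388 · 525 · 562 ≡ 1 (mod 613).
Since the result is 1, base 7 gives no evidence that 613 is composite.

1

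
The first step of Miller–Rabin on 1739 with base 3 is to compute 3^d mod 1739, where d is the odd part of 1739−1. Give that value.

946

1739 − 1 = 1738 = 2^1 · 869, so d = 869.
3^1 ≡ 3 (mod 1739)
3^2 ≡ 3^2 = 9 ≡ 9 (mod 1739)
3^4 ≡ 9^2 = 81 ≡ 81 (mod 1739)
3^8 ≡ 81^2 = 6561 ≡ 1344 (mod 1739)
3^16 ≡ 1344^2 = 1806336 ≡ 1254 (mod 1739)
3^32 ≡ 1254^2 = 1572516 ≡ 460 (mod 1739)
3^64 ≡ 460^2 = 211600 ≡ 1181 (mod 1739)
3^128 ≡ 1181^2 = 1394761 ≡ 83 (mod 1739)
3^256 ≡ 83^2 = 6889 ≡ 1672 (mod 1739)
3^512 ≡ 1672^2 = 2795584 ≡ 1011 (mod 1739)
869 = 512 + 256 + 64 + 32 + 4 + 1 in binary powers of 2.
So 3^869 ≡ 1011 · 1672 · 1181 · 460 · 81 · 3 ≡ 946 (mod 1739).
Squaring chain: 946; never reaches −1, so base 3 is a Miller–Rabin witness that 1739 is composite.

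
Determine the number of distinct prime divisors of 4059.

3

4059 = 3^2 · 451
451 = 11 · 41
4059 = 3^2 · 11 · 41, which has 3 distinct prime factors.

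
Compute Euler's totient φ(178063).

168000

Factor: 178063 = 41 · 43 · 101.
φ(178063) = (41−1) · (43−1) · (101−1) = 40 · 42 · 100 = 168000.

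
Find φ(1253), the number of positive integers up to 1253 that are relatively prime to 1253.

1068

Factor: 1253 = 7 · 179.
φ(1253) = (7−1) · (179−1) = 6 · 178 = 1068.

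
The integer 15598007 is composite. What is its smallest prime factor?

59

15598007 is odd.
Digit sum 35, not divisible by 3.
Ends in 7: not divisible by 5.
7: 15598007 = 7·2228286 + 5
11: 15598007 = 11·1418000 + 7
13: 15598007 = 13·1199846 + 9
17: 15598007 = 17·917529 + 14
19: 15598007 = 19·820947 + 14
23: 15598007 = 23·678174 + 5
29: 15598007 = 29·537862 + 9
31: 15598007 = 31·503161 + 16
37: 15598007 = 37·421567 + 28
41: 15598007 = 41·380439 + 8
43: 15598007 = 43·362744 + 15
47: 15598007 = 47·331872 + 23
53: 15598007 = 53·294302 + 1
59: 15598007 = 59·264373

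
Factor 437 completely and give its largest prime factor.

23

437 = 19 · 23
23 is prime.
So 437 = 19 · 23; the largest prime factor is 23.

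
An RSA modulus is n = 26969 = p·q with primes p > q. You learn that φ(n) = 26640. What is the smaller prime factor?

φ(n) = (p−1)(q−1) = n − (p+q) + 1, so p + q = 26969 − 26640 + 1 = 330.
p and q are the roots of t² − 330t + 26969 = 0.
Discriminant: 330² − 4·26969 = 108900 − 107876 = 1024; √1024 = 32.
q = (330 − 32)/2 = 149, p = (330 + 32)/2 = 181.
Check: 149 · 181 = 26969.

149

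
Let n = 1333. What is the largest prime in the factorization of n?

1333 = 31 · 43
43 is prime.
So 1333 = 31 · 43; the largest prime factor is 43.

43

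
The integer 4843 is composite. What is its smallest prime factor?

29

4843 is odd.
Digit sum 19, not divisible by 3.
Ends in 3: not divisible by 5.
7: 4843 = 7·691 + 6
11: 4843 = 11·440 + 3
13: 4843 = 13·372 + 7
17: 4843 = 17·284 + 15
19: 4843 = 19·254 + 17
23: 4843 = 23·210 + 13
29: 4843 = 29·167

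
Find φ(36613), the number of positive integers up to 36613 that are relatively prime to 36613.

Factor: 36613 = 19 · 41 · 47.
φ(36613) = (19−1) · (41−1) · (47−1) = 18 · 40 · 46 = 33120.

33120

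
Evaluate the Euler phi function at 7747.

7560

Factor: 7747 = 61 · 127.
φ(7747) = (61−1) · (127−1) = 60 · 126 = 7560.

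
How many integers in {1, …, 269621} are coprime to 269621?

Factor: 269621 = 11 · 127 · 193.
φ(269621) = (11−1) · (127−1) · (193−1) = 10 · 126 · 192 = 241920.

241920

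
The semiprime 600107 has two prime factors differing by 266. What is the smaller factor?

Since p = q + 266, we have 600107 = q(q + 266), so q² + 266q − 600107 = 0.
Discriminant: 266² + 4·600107 = 70756 + 2400428 = 2471184; √2471184 = 1572.
q = (−266 + 1572)/2 = 653, and p = q + 266 = 919.
Check: 653 · 919 = 600107.

653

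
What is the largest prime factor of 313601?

97

313601 = 53 · 5917
5917 = 61 · 97
97 is prime.
So 313601 = 53 · 61 · 97; the largest prime factor is 97.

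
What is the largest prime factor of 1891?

61

1891 = 31 · 61
61 is prime.
So 1891 = 31 · 61; the largest prime factor is 61.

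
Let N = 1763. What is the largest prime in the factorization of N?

43

1763 = 41 · 43
43 is prime.
So 1763 = 41 · 43; the largest prime factor is 43.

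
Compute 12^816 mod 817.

12^1 ≡ 12 (mod 817)
12^2 ≡ 12^2 = 144 ≡ 144 (mod 817)
12^4 ≡ 144^2 = 20736 ≡ 311 (mod 817)
12^8 ≡ 311^2 = 96721 ≡ 315 (mod 817)
12^16 ≡ 315^2 = 99225 ≡ 368 (mod 817)
12^32 ≡ 368^2 = 135424 ≡ 619 (mod 817)
12^64 ≡ 619^2 = 383161 ≡ 805 (mod 817)
12^128 ≡ 805^2 = 648025 ≡ 144 (mod 817)
12^256 ≡ 144^2 = 20736 ≡ 311 (mod 817)
12^512 ≡ 311^2 = 96721 ≡ 315 (mod 817)
816 = 512 + 256 + 32 + 16 in binary powers of 2.
So 12^816 ≡ 315 · 311 · 619 · 368 ≡ 704 (mod 817).
Since 704 ≠ 1, base 12 is a Fermat witness: 817 is composite.

704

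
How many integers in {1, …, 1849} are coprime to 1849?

1806

Factor: 1849 = 43^2.
φ(1849) = 43^1·(43−1) = 1806.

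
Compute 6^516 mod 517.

6^1 ≡ 6 (mod 517)
6^2 ≡ 6^2 = 36 ≡ 36 (mod 517)
6^4 ≡ 36^2 = 1296 ≡ 262 (mod 517)
6^8 ≡ 262^2 = 68644 ≡ 400 (mod 517)
6^16 ≡ 400^2 = 160000 ≡ 247 (mod 517)
6^32 ≡ 247^2 = 61009 ≡ 3 (mod 517)
6^64 ≡ 3^2 = 9 ≡ 9 (mod 517)
6^128 ≡ 9^2 = 81 ≡ 81 (mod 517)
6^256 ≡ 81^2 = 6561 ≡ 357 (mod 517)
6^512 ≡ 357^2 = 127449 ≡ 267 (mod 517)
516 = 512 + 4 in binary powers of 2.
So 6^516 ≡ 267 · 262 ≡ 159 (mod 517).
Since 159 ≠ 1, base 6 is a Fermat witness: 517 is composite.

159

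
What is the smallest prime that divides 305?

305 is odd.
Digit sum 8, not divisible by 3.
Ends in 5: divisible by 5.

5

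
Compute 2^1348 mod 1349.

2^1 ≡ 2 (mod 1349)
2^2 ≡ 2^2 = 4 ≡ 4 (mod 1349)
2^4 ≡ 4^2 = 16 ≡ 16 (mod 1349)
2^8 ≡ 16^2 = 256 ≡ 256 (mod 1349)
2^16 ≡ 256^2 = 65536 ≡ 784 (mod 1349)
2^32 ≡ 784^2 = 614656 ≡ 861 (mod 1349)
2^64 ≡ 861^2 = 741321 ≡ 720 (mod 1349)
2^128 ≡ 720^2 = 518400 ≡ 384 (mod 1349)
2^256 ≡ 384^2 = 147456 ≡ 415 (mod 1349)
2^512 ≡ 415^2 = 172225 ≡ 902 (mod 1349)
2^1024 ≡ 902^2 = 813604 ≡ 157 (mod 1349)
1348 = 1024 + 256 + 64 + 4 in binary powers of 2.
So 2^1348 ≡ 157 · 415 · 720 · 16 ≡ 651 (mod 1349).
Since 651 ≠ 1, base 2 is a Fermat witness: 1349 is composite.

651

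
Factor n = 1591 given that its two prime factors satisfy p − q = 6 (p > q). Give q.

37

Since p = q + 6, we have 1591 = q(q + 6), so q² + 6q − 1591 = 0.
Discriminant: 6² + 4·1591 = 36 + 6364 = 6400; √6400 = 80.
q = (−6 + 80)/2 = 37, and p = q + 6 = 43.
Check: 37 · 43 = 1591.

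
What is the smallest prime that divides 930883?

37

930883 is odd.
Digit sum 31, not divisible by 3.
Ends in 3: not divisible by 5.
7: 930883 = 7·132983 + 2
11: 930883 = 11·84625 + 8
13: 930883 = 13·71606 + 5
17: 930883 = 17·54757 + 14
19: 930883 = 19·48993 + 16
23: 930883 = 23·40473 + 4
29: 930883 = 29·32099 + 12
31: 930883 = 31·30028 + 15
37: 930883 = 37·25159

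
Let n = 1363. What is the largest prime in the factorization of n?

47

1363 = 29 · 47
47 is prime.
So 1363 = 29 · 47; the largest prime factor is 47.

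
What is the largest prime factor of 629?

629 = 17 · 37
37 is prime.
So 629 = 17 · 37; the largest prime factor is 37.

37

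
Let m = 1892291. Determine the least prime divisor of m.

1892291 is odd.
Digit sum 32, not divisible by 3.
Ends in 1: not divisible by 5.
7: 1892291 = 7·270327 + 2
11: 1892291 = 11·172026 + 5
13: 1892291 = 13·145560 + 11
17: 1892291 = 17·111311 + 4
19: 1892291 = 19·99594 + 5
23: 1892291 = 23·82273 + 12
29: 1892291 = 29·65251 + 12
31: 1892291 = 31·61041 + 20
37: 1892291 = 37·51143

37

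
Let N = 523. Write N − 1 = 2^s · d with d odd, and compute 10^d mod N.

523 − 1 = 522 = 2^1 · 261, so d = 261.
10^1 ≡ 10 (mod 523)
10^2 ≡ 10^2 = 100 ≡ 100 (mod 523)
10^4 ≡ 100^2 = 10000 ≡ 63 (mod 523)
10^8 ≡ 63^2 = 3969 ≡ 308 (mod 523)
10^16 ≡ 308^2 = 94864 ≡ 201 (mod 523)
10^32 ≡ 201^2 = 40401 ≡ 130 (mod 523)
10^64 ≡ 130^2 = 16900 ≡ 164 (mod 523)
10^128 ≡ 164^2 = 26896 ≡ 223 (mod 523)
10^256 ≡ 223^2 = 49729 ≡ 44 (mod 523)
261 = 256 + 4 + 1 in binary powers of 2.
So 10^261 ≡ 44 · 63 · 10 ≡ 1 (mod 523).
Since 10^d ≡ 1 (mod 523), base 10 does not prove 523 composite.

1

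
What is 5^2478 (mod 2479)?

545

5^1 ≡ 5 (mod 2479)
5^2 ≡ 5^2 = 25 ≡ 25 (mod 2479)
5^4 ≡ 25^2 = 625 ≡ 625 (mod 2479)
5^8 ≡ 625^2 = 390625 ≡ 1422 (mod 2479)
5^16 ≡ 1422^2 = 2022084 ≡ 1699 (mod 2479)
5^32 ≡ 1699^2 = 2886601 ≡ 1045 (mod 2479)
5^64 ≡ 1045^2 = 1092025 ≡ 1265 (mod 2479)
5^128 ≡ 1265^2 = 1600225 ≡ 1270 (mod 2479)
5^256 ≡ 1270^2 = 1612900 ≡ 1550 (mod 2479)
5^512 ≡ 1550^2 = 2402500 ≡ 349 (mod 2479)
5^1024 ≡ 349^2 = 121801 ≡ 330 (mod 2479)
5^2048 ≡ 330^2 = 108900 ≡ 2303 (mod 2479)
2478 = 2048 + 256 + 128 + 32 + 8 + 4 + 2 in binary powers of 2.
So 5^2478 ≡ 2303 · 1550 · 1270 · 1045 · 1422 · 625 · 25 ≡ 545 (mod 2479).
Since 545 ≠ 1, base 5 is a Fermat witness: 2479 is composite.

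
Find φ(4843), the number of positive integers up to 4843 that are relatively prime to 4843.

4648

Factor: 4843 = 29 · 167.
φ(4843) = (29−1) · (167−1) = 28 · 166 = 4648.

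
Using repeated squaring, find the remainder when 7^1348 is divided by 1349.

7^1 ≡ 7 (mod 1349)
7^2 ≡ 7^2 = 49 ≡ 49 (mod 1349)
7^4 ≡ 49^2 = 2401 ≡ 1052 (mod 1349)
7^8 ≡ 1052^2 = 1106704 ≡ 524 (mod 1349)
7^16 ≡ 524^2 = 274576 ≡ 729 (mod 1349)
7^32 ≡ 729^2 = 531441 ≡ 1284 (mod 1349)
7^64 ≡ 1284^2 = 1648656 ≡ 178 (mod 1349)
7^128 ≡ 178^2 = 31684 ≡ 657 (mod 1349)
7^256 ≡ 657^2 = 431649 ≡ 1318 (mod 1349)
7^512 ≡ 1318^2 = 1737124 ≡ 961 (mod 1349)
7^1024 ≡ 961^2 = 923521 ≡ 805 (mod 1349)
1348 = 1024 + 256 + 64 + 4 in binary powers of 2.
So 7^1348 ≡ 805 · 1318 · 178 · 1052 ≡ 292 (mod 1349).
Since 292 ≠ 1, base 7 is a Fermat witness: 1349 is composite.

292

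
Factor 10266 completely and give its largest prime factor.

59

10266 = 2 · 5133
5133 = 3 · 1711
1711 = 29 · 59
59 is prime.
So 10266 = 2 · 3 · 29 · 59; the largest prime factor is 59.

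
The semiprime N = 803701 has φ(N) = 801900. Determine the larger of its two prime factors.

φ(n) = (p−1)(q−1) = n − (p+q) + 1, so p + q = 803701 − 801900 + 1 = 1802.
p and q are the roots of t² − 1802t + 803701 = 0.
Discriminant: 1802² − 4·803701 = 3247204 − 3214804 = 32400; √32400 = 180.
q = (1802 − 180)/2 = 811, p = (1802 + 180)/2 = 991.
Check: 811 · 991 = 803701.

991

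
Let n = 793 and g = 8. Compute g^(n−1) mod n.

729

8^1 ≡ 8 (mod 793)
8^2 ≡ 8^2 = 64 ≡ 64 (mod 793)
8^4 ≡ 64^2 = 4096 ≡ 131 (mod 793)
8^8 ≡ 131^2 = 17161 ≡ 508 (mod 793)
8^16 ≡ 508^2 = 258064 ≡ 339 (mod 793)
8^32 ≡ 339^2 = 114921 ≡ 729 (mod 793)
8^64 ≡ 729^2 = 531441 ≡ 131 (mod 793)
8^128 ≡ 131^2 = 17161 ≡ 508 (mod 793)
8^256 ≡ 508^2 = 258064 ≡ 339 (mod 793)
8^512 ≡ 339^2 = 114921 ≡ 729 (mod 793)
792 = 512 + 256 + 16 + 8 in binary powers of 2.
So 8^792 ≡ 729 · 339 · 339 · 508 ≡ 729 (mod 793).
Since 729 ≠ 1, base 8 is a Fermat witness: 793 is composite.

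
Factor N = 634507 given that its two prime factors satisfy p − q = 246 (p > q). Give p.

Since p = q + 246, we have 634507 = q(q + 246), so q² + 246q − 634507 = 0.
Discriminant: 246² + 4·634507 = 60516 + 2538028 = 2598544; √2598544 = 1612.
q = (−246 + 1612)/2 = 683, and p = q + 246 = 929.
Check: 683 · 929 = 634507.

929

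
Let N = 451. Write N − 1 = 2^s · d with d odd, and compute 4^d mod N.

122

451 − 1 = 450 = 2^1 · 225, so d = 225.
4^1 ≡ 4 (mod 451)
4^2 ≡ 4^2 = 16 ≡ 16 (mod 451)
4^4 ≡ 16^2 = 256 ≡ 256 (mod 451)
4^8 ≡ 256^2 = 65536 ≡ 141 (mod 451)
4^16 ≡ 141^2 = 19881 ≡ 37 (mod 451)
4^32 ≡ 37^2 = 1369 ≡ 16 (mod 451)
4^64 ≡ 16^2 = 256 ≡ 256 (mod 451)
4^128 ≡ 256^2 = 65536 ≡ 141 (mod 451)
225 = 128 + 64 + 32 + 1 in binary powers of 2.
So 4^225 ≡ 141 · 256 · 16 · 4 ≡ 122 (mod 451).
Squaring chain: 122; never reaches −1, so base 4 is a Miller–Rabin witness that 451 is composite.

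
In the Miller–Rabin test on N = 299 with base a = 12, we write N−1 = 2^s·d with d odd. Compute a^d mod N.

299 − 1 = 298 = 2^1 · 149, so d = 149.
12^1 ≡ 12 (mod 299)
12^2 ≡ 12^2 = 144 ≡ 144 (mod 299)
12^4 ≡ 144^2 = 20736 ≡ 105 (mod 299)
12^8 ≡ 105^2 = 11025 ≡ 261 (mod 299)
12^16 ≡ 261^2 = 68121 ≡ 248 (mod 299)
12^32 ≡ 248^2 = 61504 ≡ 209 (mod 299)
12^64 ≡ 209^2 = 43681 ≡ 27 (mod 299)
12^128 ≡ 27^2 = 729 ≡ 131 (mod 299)
149 = 128 + 16 + 4 + 1 in binary powers of 2.
So 12^149 ≡ 131 · 248 · 105 · 12 ≡ 285 (mod 299).
Squaring chain: 285; never reaches −1, so base 12 is a Miller–Rabin witness that 299 is composite.

285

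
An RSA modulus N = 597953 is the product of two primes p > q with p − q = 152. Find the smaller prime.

701

Since p = q + 152, we have 597953 = q(q + 152), so q² + 152q − 597953 = 0.
Discriminant: 152² + 4·597953 = 23104 + 2391812 = 2414916; √2414916 = 1554.
q = (−152 + 1554)/2 = 701, and p = q + 152 = 853.
Check: 701 · 853 = 597953.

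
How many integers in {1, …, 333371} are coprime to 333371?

316480

Factor: 333371 = 41 · 47 · 173.
φ(333371) = (41−1) · (47−1) · (173−1) = 40 · 46 · 172 = 316480.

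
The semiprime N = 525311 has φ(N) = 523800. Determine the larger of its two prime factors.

φ(n) = (p−1)(q−1) = n − (p+q) + 1, so p + q = 525311 − 523800 + 1 = 1512.
p and q are the roots of t² − 1512t + 525311 = 0.
Discriminant: 1512² − 4·525311 = 2286144 − 2101244 = 184900; √184900 = 430.
q = (1512 − 430)/2 = 541, p = (1512 + 430)/2 = 971.
Check: 541 · 971 = 525311.

971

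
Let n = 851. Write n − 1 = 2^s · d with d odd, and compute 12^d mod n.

851 − 1 = 850 = 2^1 · 425, so d = 425.
12^1 ≡ 12 (mod 851)
12^2 ≡ 12^2 = 144 ≡ 144 (mod 851)
12^4 ≡ 144^2 = 20736 ≡ 312 (mod 851)
12^8 ≡ 312^2 = 97344 ≡ 330 (mod 851)
12^16 ≡ 330^2 = 108900 ≡ 823 (mod 851)
12^32 ≡ 823^2 = 677329 ≡ 784 (mod 851)
12^64 ≡ 784^2 = 614656 ≡ 234 (mod 851)
12^128 ≡ 234^2 = 54756 ≡ 292 (mod 851)
12^256 ≡ 292^2 = 85264 ≡ 164 (mod 851)
425 = 256 + 128 + 32 + 8 + 1 in binary powers of 2.
So 12^425 ≡ 164 · 292 · 784 · 330 · 12 ≡ 292 (mod 851).
Squaring chain: 292; never reaches −1, so base 12 is a Miller–Rabin witness that 851 is composite.

292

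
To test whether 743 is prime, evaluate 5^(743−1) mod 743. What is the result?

5^1 ≡ 5 (mod 743)
5^2 ≡ 5^2 = 25 ≡ 25 (mod 743)
5^4 ≡ 25^2 = 625 ≡ 625 (mod 743)
5^8 ≡ 625^2 = 390625 ≡ 550 (mod 743)
5^16 ≡ 550^2 = 302500 ≡ 99 (mod 743)
5^32 ≡ 99^2 = 9801 ≡ 142 (mod 743)
5^64 ≡ 142^2 = 20164 ≡ 103 (mod 743)
5^128 ≡ 103^2 = 10609 ≡ 207 (mod 743)
5^256 ≡ 207^2 = 42849 ≡ 498 (mod 743)
5^512 ≡ 498^2 = 248004 ≡ 585 (mod 743)
742 = 512 + 128 + 64 + 32 + 4 + 2 in binary powers of 2.
So 5^742 ≡ 585 · 207 · 103 · 142 · 625 · 25 ≡ 1 (mod 743).
Since the result is 1, base 5 gives no evidence that 743 is composite.

1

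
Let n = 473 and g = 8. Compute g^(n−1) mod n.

262

8^1 ≡ 8 (mod 473)
8^2 ≡ 8^2 = 64 ≡ 64 (mod 473)
8^4 ≡ 64^2 = 4096 ≡ 312 (mod 473)
8^8 ≡ 312^2 = 97344 ≡ 379 (mod 473)
8^16 ≡ 379^2 = 143641 ≡ 322 (mod 473)
8^32 ≡ 322^2 = 103684 ≡ 97 (mod 473)
8^64 ≡ 97^2 = 9409 ≡ 422 (mod 473)
8^128 ≡ 422^2 = 178084 ≡ 236 (mod 473)
8^256 ≡ 236^2 = 55696 ≡ 355 (mod 473)
472 = 256 + 128 + 64 + 16 + 8 in binary powers of 2.
So 8^472 ≡ 355 · 236 · 422 · 322 · 379 ≡ 262 (mod 473).
Since 262 ≠ 1, base 8 is a Fermat witness: 473 is composite.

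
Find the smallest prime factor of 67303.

67303 is odd.
Digit sum 19, not divisible by 3.
Ends in 3: not divisible by 5.
7: 67303 = 7·9614 + 5
11: 67303 = 11·6118 + 5
13: 67303 = 13·5177 + 2
17: 67303 = 17·3959

17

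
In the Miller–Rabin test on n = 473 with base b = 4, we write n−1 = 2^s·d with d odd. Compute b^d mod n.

473 − 1 = 472 = 2^3 · 59, so d = 59.
4^1 ≡ 4 (mod 473)
4^2 ≡ 4^2 = 16 ≡ 16 (mod 473)
4^4 ≡ 16^2 = 256 ≡ 256 (mod 473)
4^8 ≡ 256^2 = 65536 ≡ 262 (mod 473)
4^16 ≡ 262^2 = 68644 ≡ 59 (mod 473)
4^32 ≡ 59^2 = 3481 ≡ 170 (mod 473)
59 = 32 + 16 + 8 + 2 + 1 in binary powers of 2.
So 4^59 ≡ 170 · 59 · 262 · 16 · 4 ≡ 322 (mod 473).
Squaring chain: 322 → 97 → 422; never reaches −1, so base 4 is a Miller–Rabin witness that 473 is composite.

322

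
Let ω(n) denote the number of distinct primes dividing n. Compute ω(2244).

4

2244 = 2^2 · 561
561 = 3 · 187
187 = 11 · 17
2244 = 2^2 · 3 · 11 · 17, which has 4 distinct prime factors.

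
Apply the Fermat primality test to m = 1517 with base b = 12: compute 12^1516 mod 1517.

127

12^1 ≡ 12 (mod 1517)
12^2 ≡ 12^2 = 144 ≡ 144 (mod 1517)
12^4 ≡ 144^2 = 20736 ≡ 1015 (mod 1517)
12^8 ≡ 1015^2 = 1030225 ≡ 182 (mod 1517)
12^16 ≡ 182^2 = 33124 ≡ 1267 (mod 1517)
12^32 ≡ 1267^2 = 1605289 ≡ 303 (mod 1517)
12^64 ≡ 303^2 = 91809 ≡ 789 (mod 1517)
12^128 ≡ 789^2 = 622521 ≡ 551 (mod 1517)
12^256 ≡ 551^2 = 303601 ≡ 201 (mod 1517)
12^512 ≡ 201^2 = 40401 ≡ 959 (mod 1517)
12^1024 ≡ 959^2 = 919681 ≡ 379 (mod 1517)
1516 = 1024 + 256 + 128 + 64 + 32 + 8 + 4 in binary powers of 2.
So 12^1516 ≡ 379 · 201 · 551 · 789 · 303 · 182 · 1015 ≡ 127 (mod 1517).
Since 127 ≠ 1, base 12 is a Fermat witness: 1517 is composite.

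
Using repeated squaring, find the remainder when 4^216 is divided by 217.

4^1 ≡ 4 (mod 217)
4^2 ≡ 4^2 = 16 ≡ 16 (mod 217)
4^4 ≡ 16^2 = 256 ≡ 39 (mod 217)
4^8 ≡ 39^2 = 1521 ≡ 2 (mod 217)
4^16 ≡ 2^2 = 4 ≡ 4 (mod 217)
4^32 ≡ 4^2 = 16 ≡ 16 (mod 217)
4^64 ≡ 16^2 = 256 ≡ 39 (mod 217)
4^128 ≡ 39^2 = 1521 ≡ 2 (mod 217)
216 = 128 + 64 + 16 + 8 in binary powers of 2.
So 4^216 ≡ 2 · 39 · 4 · 2 ≡ 190 (mod 217).
Since 190 ≠ 1, base 4 is a Fermat witness: 217 is composite.

190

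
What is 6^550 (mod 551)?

6^1 ≡ 6 (mod 551)
6^2 ≡ 6^2 = 36 ≡ 36 (mod 551)
6^4 ≡ 36^2 = 1296 ≡ 194 (mod 551)
6^8 ≡ 194^2 = 37636 ≡ 168 (mod 551)
6^16 ≡ 168^2 = 28224 ≡ 123 (mod 551)
6^32 ≡ 123^2 = 15129 ≡ 252 (mod 551)
6^64 ≡ 252^2 = 63504 ≡ 139 (mod 551)
6^128 ≡ 139^2 = 19321 ≡ 36 (mod 551)
6^256 ≡ 36^2 = 1296 ≡ 194 (mod 551)
6^512 ≡ 194^2 = 37636 ≡ 168 (mod 551)
550 = 512 + 32 + 4 + 2 in binary powers of 2.
So 6^550 ≡ 168 · 252 · 194 · 36 ≡ 310 (mod 551).
Since 310 ≠ 1, base 6 is a Fermat witness: 551 is composite.

310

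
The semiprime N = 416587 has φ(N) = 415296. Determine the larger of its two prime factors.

φ(n) = (p−1)(q−1) = n − (p+q) + 1, so p + q = 416587 − 415296 + 1 = 1292.
p and q are the roots of t² − 1292t + 416587 = 0.
Discriminant: 1292² − 4·416587 = 1669264 − 1666348 = 2916; √2916 = 54.
q = (1292 − 54)/2 = 619, p = (1292 + 54)/2 = 673.
Check: 619 · 673 = 416587.

673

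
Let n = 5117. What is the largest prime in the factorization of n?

5117 = 7 · 731
731 = 17 · 43
43 is prime.
So 5117 = 7 · 17 · 43; the largest prime factor is 43.

43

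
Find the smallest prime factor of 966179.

966179 is odd.
Digit sum 38, not divisible by 3.
Ends in 9: not divisible by 5.
7: 966179 = 7·138025 + 4
11: 966179 = 11·87834 + 5
13: 966179 = 13·74321 + 6
17: 966179 = 17·56834 + 1
19: 966179 = 19·50851 + 10
23: 966179 = 23·42007 + 18
29: 966179 = 29·33316 + 15
31: 966179 = 31·31167 + 2
37: 966179 = 37·26112 + 35
41: 966179 = 41·23565 + 14
43: 966179 = 43·22469 + 12
47: 966179 = 47·20557

47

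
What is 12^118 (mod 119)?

12^1 ≡ 12 (mod 119)
12^2 ≡ 12^2 = 144 ≡ 25 (mod 119)
12^4 ≡ 25^2 = 625 ≡ 30 (mod 119)
12^8 ≡ 30^2 = 900 ≡ 67 (mod 119)
12^16 ≡ 67^2 = 4489 ≡ 86 (mod 119)
12^32 ≡ 86^2 = 7396 ≡ 18 (mod 119)
12^64 ≡ 18^2 = 324 ≡ 86 (mod 119)
118 = 64 + 32 + 16 + 4 + 2 in binary powers of 2.
So 12^118 ≡ 86 · 18 · 86 · 30 · 25 ≡ 2 (mod 119).
Since 2 ≠ 1, base 12 is a Fermat witness: 119 is composite.

2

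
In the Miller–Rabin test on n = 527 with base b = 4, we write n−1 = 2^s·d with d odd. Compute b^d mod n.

64

527 − 1 = 526 = 2^1 · 263, so d = 263.
4^1 ≡ 4 (mod 527)
4^2 ≡ 4^2 = 16 ≡ 16 (mod 527)
4^4 ≡ 16^2 = 256 ≡ 256 (mod 527)
4^8 ≡ 256^2 = 65536 ≡ 188 (mod 527)
4^16 ≡ 188^2 = 35344 ≡ 35 (mod 527)
4^32 ≡ 35^2 = 1225 ≡ 171 (mod 527)
4^64 ≡ 171^2 = 29241 ≡ 256 (mod 527)
4^128 ≡ 256^2 = 65536 ≡ 188 (mod 527)
4^256 ≡ 188^2 = 35344 ≡ 35 (mod 527)
263 = 256 + 4 + 2 + 1 in binary powers of 2.
So 4^263 ≡ 35 · 256 · 16 · 4 ≡ 64 (mod 527).
Squaring chain: 64; never reaches −1, so base 4 is a Miller–Rabin witness that 527 is composite.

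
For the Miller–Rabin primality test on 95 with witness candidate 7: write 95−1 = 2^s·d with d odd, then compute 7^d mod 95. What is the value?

95 − 1 = 94 = 2^1 · 47, so d = 47.
7^1 ≡ 7 (mod 95)
7^2 ≡ 7^2 = 49 ≡ 49 (mod 95)
7^4 ≡ 49^2 = 2401 ≡ 26 (mod 95)
7^8 ≡ 26^2 = 676 ≡ 11 (mod 95)
7^16 ≡ 11^2 = 121 ≡ 26 (mod 95)
7^32 ≡ 26^2 = 676 ≡ 11 (mod 95)
47 = 32 + 8 + 4 + 2 + 1 in binary powers of 2.
So 7^47 ≡ 11 · 11 · 26 · 49 · 7 ≡ 68 (mod 95).
Squaring chain: 68; never reaches −1, so base 7 is a Miller–Rabin witness that 95 is composite.

68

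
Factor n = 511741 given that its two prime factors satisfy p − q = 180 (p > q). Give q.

631

Since p = q + 180, we have 511741 = q(q + 180), so q² + 180q − 511741 = 0.
Discriminant: 180² + 4·511741 = 32400 + 2046964 = 2079364; √2079364 = 1442.
q = (−180 + 1442)/2 = 631, and p = q + 180 = 811.
Check: 631 · 811 = 511741.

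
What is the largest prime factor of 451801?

451801 = 7 · 64543
64543 = 19 · 3397
3397 = 43 · 79
79 is prime.
So 451801 = 7 · 19 · 43 · 79; the largest prime factor is 79.

79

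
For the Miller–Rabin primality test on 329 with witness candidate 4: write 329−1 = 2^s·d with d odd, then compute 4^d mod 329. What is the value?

329 − 1 = 328 = 2^3 · 41, so d = 41.
4^1 ≡ 4 (mod 329)
4^2 ≡ 4^2 = 16 ≡ 16 (mod 329)
4^4 ≡ 16^2 = 256 ≡ 256 (mod 329)
4^8 ≡ 256^2 = 65536 ≡ 65 (mod 329)
4^16 ≡ 65^2 = 4225 ≡ 277 (mod 329)
4^32 ≡ 277^2 = 76729 ≡ 72 (mod 329)
41 = 32 + 8 + 1 in binary powers of 2.
So 4^41 ≡ 72 · 65 · 4 ≡ 296 (mod 329).
Squaring chain: 296 → 102 → 205; never reaches −1, so base 4 is a Miller–Rabin witness that 329 is composite.

296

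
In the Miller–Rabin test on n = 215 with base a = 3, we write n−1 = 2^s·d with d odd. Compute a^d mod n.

215 − 1 = 214 = 2^1 · 107, so d = 107.
3^1 ≡ 3 (mod 215)
3^2 ≡ 3^2 = 9 ≡ 9 (mod 215)
3^4 ≡ 9^2 = 81 ≡ 81 (mod 215)
3^8 ≡ 81^2 = 6561 ≡ 111 (mod 215)
3^16 ≡ 111^2 = 12321 ≡ 66 (mod 215)
3^32 ≡ 66^2 = 4356 ≡ 56 (mod 215)
3^64 ≡ 56^2 = 3136 ≡ 126 (mod 215)
107 = 64 + 32 + 8 + 2 + 1 in binary powers of 2.
So 3^107 ≡ 126 · 56 · 111 · 9 · 3 ≡ 77 (mod 215).
Squaring chain: 77; never reaches −1, so base 3 is a Miller–Rabin witness that 215 is composite.

77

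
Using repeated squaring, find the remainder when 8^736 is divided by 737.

25

8^1 ≡ 8 (mod 737)
8^2 ≡ 8^2 = 64 ≡ 64 (mod 737)
8^4 ≡ 64^2 = 4096 ≡ 411 (mod 737)
8^8 ≡ 411^2 = 168921 ≡ 148 (mod 737)
8^16 ≡ 148^2 = 21904 ≡ 531 (mod 737)
8^32 ≡ 531^2 = 281961 ≡ 427 (mod 737)
8^64 ≡ 427^2 = 182329 ≡ 290 (mod 737)
8^128 ≡ 290^2 = 84100 ≡ 82 (mod 737)
8^256 ≡ 82^2 = 6724 ≡ 91 (mod 737)
8^512 ≡ 91^2 = 8281 ≡ 174 (mod 737)
736 = 512 + 128 + 64 + 32 in binary powers of 2.
So 8^736 ≡ 174 · 82 · 290 · 427 ≡ 25 (mod 737).
Since 25 ≠ 1, base 8 is a Fermat witness: 737 is composite.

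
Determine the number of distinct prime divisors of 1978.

1978 = 2 · 989
989 = 23 · 43
1978 = 2 · 23 · 43, which has 3 distinct prime factors.

3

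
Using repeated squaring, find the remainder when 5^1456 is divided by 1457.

5^1 ≡ 5 (mod 1457)
5^2 ≡ 5^2 = 25 ≡ 25 (mod 1457)
5^4 ≡ 25^2 = 625 ≡ 625 (mod 1457)
5^8 ≡ 625^2 = 390625 ≡ 149 (mod 1457)
5^16 ≡ 149^2 = 22201 ≡ 346 (mod 1457)
5^32 ≡ 346^2 = 119716 ≡ 242 (mod 1457)
5^64 ≡ 242^2 = 58564 ≡ 284 (mod 1457)
5^128 ≡ 284^2 = 80656 ≡ 521 (mod 1457)
5^256 ≡ 521^2 = 271441 ≡ 439 (mod 1457)
5^512 ≡ 439^2 = 192721 ≡ 397 (mod 1457)
5^1024 ≡ 397^2 = 157609 ≡ 253 (mod 1457)
1456 = 1024 + 256 + 128 + 32 + 16 in binary powers of 2.
So 5^1456 ≡ 253 · 439 · 521 · 242 · 346 ≡ 36 (mod 1457).
Since 36 ≠ 1, base 5 is a Fermat witness: 1457 is composite.

36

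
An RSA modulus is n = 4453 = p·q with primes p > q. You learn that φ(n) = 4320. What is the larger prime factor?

φ(n) = (p−1)(q−1) = n − (p+q) + 1, so p + q = 4453 − 4320 + 1 = 134.
p and q are the roots of t² − 134t + 4453 = 0.
Discriminant: 134² − 4·4453 = 17956 − 17812 = 144; √144 = 12.
q = (134 − 12)/2 = 61, p = (134 + 12)/2 = 73.
Check: 61 · 73 = 4453.

73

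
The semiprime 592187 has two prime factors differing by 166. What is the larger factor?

857

Since p = q + 166, we have 592187 = q(q + 166), so q² + 166q − 592187 = 0.
Discriminant: 166² + 4·592187 = 27556 + 2368748 = 2396304; √2396304 = 1548.
q = (−166 + 1548)/2 = 691, and p = q + 166 = 857.
Check: 691 · 857 = 592187.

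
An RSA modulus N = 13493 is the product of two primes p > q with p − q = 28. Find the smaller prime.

103

Since p = q + 28, we have 13493 = q(q + 28), so q² + 28q − 13493 = 0.
Discriminant: 28² + 4·13493 = 784 + 53972 = 54756; √54756 = 234.
q = (−28 + 234)/2 = 103, and p = q + 28 = 131.
Check: 103 · 131 = 13493.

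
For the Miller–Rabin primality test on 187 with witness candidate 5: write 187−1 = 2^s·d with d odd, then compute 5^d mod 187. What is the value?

37

187 − 1 = 186 = 2^1 · 93, so d = 93.
5^1 ≡ 5 (mod 187)
5^2 ≡ 5^2 = 25 ≡ 25 (mod 187)
5^4 ≡ 25^2 = 625 ≡ 64 (mod 187)
5^8 ≡ 64^2 = 4096 ≡ 169 (mod 187)
5^16 ≡ 169^2 = 28561 ≡ 137 (mod 187)
5^32 ≡ 137^2 = 18769 ≡ 69 (mod 187)
5^64 ≡ 69^2 = 4761 ≡ 86 (mod 187)
93 = 64 + 16 + 8 + 4 + 1 in binary powers of 2.
So 5^93 ≡ 86 · 137 · 169 · 64 · 5 ≡ 37 (mod 187).
Squaring chain: 37; never reaches −1, so base 5 is a Miller–Rabin witness that 187 is composite.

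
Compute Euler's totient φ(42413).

Factor: 42413 = 7 · 73 · 83.
φ(42413) = (7−1) · (73−1) · (83−1) = 6 · 72 · 82 = 35424.

35424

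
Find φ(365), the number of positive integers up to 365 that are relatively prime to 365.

Factor: 365 = 5 · 73.
φ(365) = (5−1) · (73−1) = 4 · 72 = 288.

288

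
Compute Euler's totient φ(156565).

Factor: 156565 = 5 · 173 · 181.
φ(156565) = (5−1) · (173−1) · (181−1) = 4 · 172 · 180 = 123840.

123840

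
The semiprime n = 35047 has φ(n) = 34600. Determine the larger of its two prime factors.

φ(n) = (p−1)(q−1) = n − (p+q) + 1, so p + q = 35047 − 34600 + 1 = 448.
p and q are the roots of t² − 448t + 35047 = 0.
Discriminant: 448² − 4·35047 = 200704 − 140188 = 60516; √60516 = 246.
q = (448 − 246)/2 = 101, p = (448 + 246)/2 = 347.
Check: 101 · 347 = 35047.

347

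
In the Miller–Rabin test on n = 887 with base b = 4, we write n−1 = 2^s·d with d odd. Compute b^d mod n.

1

887 − 1 = 886 = 2^1 · 443, so d = 443.
4^1 ≡ 4 (mod 887)
4^2 ≡ 4^2 = 16 ≡ 16 (mod 887)
4^4 ≡ 16^2 = 256 ≡ 256 (mod 887)
4^8 ≡ 256^2 = 65536 ≡ 785 (mod 887)
4^16 ≡ 785^2 = 616225 ≡ 647 (mod 887)
4^32 ≡ 647^2 = 418609 ≡ 832 (mod 887)
4^64 ≡ 832^2 = 692224 ≡ 364 (mod 887)
4^128 ≡ 364^2 = 132496 ≡ 333 (mod 887)
4^256 ≡ 333^2 = 110889 ≡ 14 (mod 887)
443 = 256 + 128 + 32 + 16 + 8 + 2 + 1 in binary powers of 2.
So 4^443 ≡ 14 · 333 · 832 · 647 · 785 · 16 · 4 ≡ 1 (mod 887).
Since 4^d ≡ 1 (mod 887), base 4 does not prove 887 composite.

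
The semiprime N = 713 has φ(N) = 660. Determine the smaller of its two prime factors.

φ(n) = (p−1)(q−1) = n − (p+q) + 1, so p + q = 713 − 660 + 1 = 54.
p and q are the roots of t² − 54t + 713 = 0.
Discriminant: 54² − 4·713 = 2916 − 2852 = 64; √64 = 8.
q = (54 − 8)/2 = 23, p = (54 + 8)/2 = 31.
Check: 23 · 31 = 713.

23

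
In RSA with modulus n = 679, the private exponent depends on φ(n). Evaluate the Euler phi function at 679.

576

Factor: 679 = 7 · 97.
φ(679) = (7−1) · (97−1) = 6 · 96 = 576.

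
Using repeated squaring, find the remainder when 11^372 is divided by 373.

11^1 ≡ 11 (mod 373)
11^2 ≡ 11^2 = 121 ≡ 121 (mod 373)
11^4 ≡ 121^2 = 14641 ≡ 94 (mod 373)
11^8 ≡ 94^2 = 8836 ≡ 257 (mod 373)
11^16 ≡ 257^2 = 66049 ≡ 28 (mod 373)
11^32 ≡ 28^2 = 784 ≡ 38 (mod 373)
11^64 ≡ 38^2 = 1444 ≡ 325 (mod 373)
11^128 ≡ 325^2 = 105625 ≡ 66 (mod 373)
11^256 ≡ 66^2 = 4356 ≡ 253 (mod 373)
372 = 256 + 64 + 32 + 16 + 4 in binary powers of 2.
So 11^372 ≡ 253 · 325 · 38 · 28 · 94 ≡ 1 (mod 373).
Since the result is 1, base 11 gives no evidence that 373 is composite.

1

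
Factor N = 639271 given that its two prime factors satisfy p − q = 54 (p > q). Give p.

Since p = q + 54, we have 639271 = q(q + 54), so q² + 54q − 639271 = 0.
Discriminant: 54² + 4·639271 = 2916 + 2557084 = 2560000; √2560000 = 1600.
q = (−54 + 1600)/2 = 773, and p = q + 54 = 827.
Check: 773 · 827 = 639271.

827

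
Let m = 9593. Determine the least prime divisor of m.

53

9593 is odd.
Digit sum 26, not divisible by 3.
Ends in 3: not divisible by 5.
7: 9593 = 7·1370 + 3
11: 9593 = 11·872 + 1
13: 9593 = 13·737 + 12
17: 9593 = 17·564 + 5
19: 9593 = 19·504 + 17
23: 9593 = 23·417 + 2
29: 9593 = 29·330 + 23
31: 9593 = 31·309 + 14
37: 9593 = 37·259 + 10
41: 9593 = 41·233 + 40
43: 9593 = 43·223 + 4
47: 9593 = 47·204 + 5
53: 9593 = 53·181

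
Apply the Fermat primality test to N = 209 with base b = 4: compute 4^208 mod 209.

42

4^1 ≡ 4 (mod 209)
4^2 ≡ 4^2 = 16 ≡ 16 (mod 209)
4^4 ≡ 16^2 = 256 ≡ 47 (mod 209)
4^8 ≡ 47^2 = 2209 ≡ 119 (mod 209)
4^16 ≡ 119^2 = 14161 ≡ 158 (mod 209)
4^32 ≡ 158^2 = 24964 ≡ 93 (mod 209)
4^64 ≡ 93^2 = 8649 ≡ 80 (mod 209)
4^128 ≡ 80^2 = 6400 ≡ 130 (mod 209)
208 = 128 + 64 + 16 in binary powers of 2.
So 4^208 ≡ 130 · 80 · 158 ≡ 42 (mod 209).
Since 42 ≠ 1, base 4 is a Fermat witness: 209 is composite.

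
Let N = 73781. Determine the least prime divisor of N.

89

73781 is odd.
Digit sum 26, not divisible by 3.
Ends in 1: not divisible by 5.
7: 73781 = 7·10540 + 1
11: 73781 = 11·6707 + 4
13: 73781 = 13·5675 + 6
17: 73781 = 17·4340 + 1
19: 73781 = 19·3883 + 4
23: 73781 = 23·3207 + 20
29: 73781 = 29·2544 + 5
31: 73781 = 31·2380 + 1
37: 73781 = 37·1994 + 3
41: 73781 = 41·1799 + 22
43: 73781 = 43·1715 + 36
47: 73781 = 47·1569 + 38
53: 73781 = 53·1392 + 5
59: 73781 = 59·1250 + 31
61: 73781 = 61·1209 + 32
67: 73781 = 67·1101 + 14
71: 73781 = 71·1039 + 12
73: 73781 = 73·1010 + 51
79: 73781 = 79·933 + 74
83: 73781 = 83·888 + 77
89: 73781 = 89·829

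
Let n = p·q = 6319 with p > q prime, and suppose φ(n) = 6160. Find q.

71

φ(n) = (p−1)(q−1) = n − (p+q) + 1, so p + q = 6319 − 6160 + 1 = 160.
p and q are the roots of t² − 160t + 6319 = 0.
Discriminant: 160² − 4·6319 = 25600 − 25276 = 324; √324 = 18.
q = (160 − 18)/2 = 71, p = (160 + 18)/2 = 89.
Check: 71 · 89 = 6319.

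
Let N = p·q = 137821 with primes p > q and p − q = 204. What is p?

487

Since p = q + 204, we have 137821 = q(q + 204), so q² + 204q − 137821 = 0.
Discriminant: 204² + 4·137821 = 41616 + 551284 = 592900; √592900 = 770.
q = (−204 + 770)/2 = 283, and p = q + 204 = 487.
Check: 283 · 487 = 137821.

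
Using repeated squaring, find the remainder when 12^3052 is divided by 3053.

522

12^1 ≡ 12 (mod 3053)
12^2 ≡ 12^2 = 144 ≡ 144 (mod 3053)
12^4 ≡ 144^2 = 20736 ≡ 2418 (mod 3053)
12^8 ≡ 2418^2 = 5846724 ≡ 229 (mod 3053)
12^16 ≡ 229^2 = 52441 ≡ 540 (mod 3053)
12^32 ≡ 540^2 = 291600 ≡ 1565 (mod 3053)
12^64 ≡ 1565^2 = 2449225 ≡ 719 (mod 3053)
12^128 ≡ 719^2 = 516961 ≡ 1004 (mod 3053)
12^256 ≡ 1004^2 = 1008016 ≡ 526 (mod 3053)
12^512 ≡ 526^2 = 276676 ≡ 1906 (mod 3053)
12^1024 ≡ 1906^2 = 3632836 ≡ 2819 (mod 3053)
12^2048 ≡ 2819^2 = 7946761 ≡ 2855 (mod 3053)
3052 = 2048 + 512 + 256 + 128 + 64 + 32 + 8 + 4 in binary powers of 2.
So 12^3052 ≡ 2855 · 1906 · 526 · 1004 · 719 · 1565 · 229 · 2418 ≡ 522 (mod 3053).
Since 522 ≠ 1, base 12 is a Fermat witness: 3053 is composite.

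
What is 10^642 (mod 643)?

1

10^1 ≡ 10 (mod 643)
10^2 ≡ 10^2 = 100 ≡ 100 (mod 643)
10^4 ≡ 100^2 = 10000 ≡ 355 (mod 643)
10^8 ≡ 355^2 = 126025 ≡ 640 (mod 643)
10^16 ≡ 640^2 = 409600 ≡ 9 (mod 643)
10^32 ≡ 9^2 = 81 ≡ 81 (mod 643)
10^64 ≡ 81^2 = 6561 ≡ 131 (mod 643)
10^128 ≡ 131^2 = 17161 ≡ 443 (mod 643)
10^256 ≡ 443^2 = 196249 ≡ 134 (mod 643)
10^512 ≡ 134^2 = 17956 ≡ 595 (mod 643)
642 = 512 + 128 + 2 in binary powers of 2.
So 10^642 ≡ 595 · 443 · 100 ≡ 1 (mod 643).
Since the result is 1, base 10 gives no evidence that 643 is composite.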